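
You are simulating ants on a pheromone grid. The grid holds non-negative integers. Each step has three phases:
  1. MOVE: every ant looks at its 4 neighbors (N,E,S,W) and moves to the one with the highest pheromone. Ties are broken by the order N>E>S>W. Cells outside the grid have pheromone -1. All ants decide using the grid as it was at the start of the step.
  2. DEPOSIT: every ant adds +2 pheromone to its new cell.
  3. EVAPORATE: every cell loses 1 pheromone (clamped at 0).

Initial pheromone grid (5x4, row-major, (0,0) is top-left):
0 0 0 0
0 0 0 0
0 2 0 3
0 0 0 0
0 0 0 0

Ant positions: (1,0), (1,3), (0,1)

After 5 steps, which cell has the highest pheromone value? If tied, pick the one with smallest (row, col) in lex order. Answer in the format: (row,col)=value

Step 1: ant0:(1,0)->N->(0,0) | ant1:(1,3)->S->(2,3) | ant2:(0,1)->E->(0,2)
  grid max=4 at (2,3)
Step 2: ant0:(0,0)->E->(0,1) | ant1:(2,3)->N->(1,3) | ant2:(0,2)->E->(0,3)
  grid max=3 at (2,3)
Step 3: ant0:(0,1)->E->(0,2) | ant1:(1,3)->S->(2,3) | ant2:(0,3)->S->(1,3)
  grid max=4 at (2,3)
Step 4: ant0:(0,2)->E->(0,3) | ant1:(2,3)->N->(1,3) | ant2:(1,3)->S->(2,3)
  grid max=5 at (2,3)
Step 5: ant0:(0,3)->S->(1,3) | ant1:(1,3)->S->(2,3) | ant2:(2,3)->N->(1,3)
  grid max=6 at (1,3)
Final grid:
  0 0 0 0
  0 0 0 6
  0 0 0 6
  0 0 0 0
  0 0 0 0
Max pheromone 6 at (1,3)

Answer: (1,3)=6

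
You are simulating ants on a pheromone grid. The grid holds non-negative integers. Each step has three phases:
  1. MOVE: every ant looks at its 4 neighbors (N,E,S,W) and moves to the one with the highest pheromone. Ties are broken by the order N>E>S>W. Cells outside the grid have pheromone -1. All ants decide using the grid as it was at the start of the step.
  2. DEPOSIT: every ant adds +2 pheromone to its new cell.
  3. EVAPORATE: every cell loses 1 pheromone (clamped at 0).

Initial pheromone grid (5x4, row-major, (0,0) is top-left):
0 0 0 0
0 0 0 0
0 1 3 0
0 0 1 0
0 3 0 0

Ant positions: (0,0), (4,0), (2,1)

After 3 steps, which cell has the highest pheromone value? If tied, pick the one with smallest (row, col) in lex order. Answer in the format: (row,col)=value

Answer: (2,2)=4

Derivation:
Step 1: ant0:(0,0)->E->(0,1) | ant1:(4,0)->E->(4,1) | ant2:(2,1)->E->(2,2)
  grid max=4 at (2,2)
Step 2: ant0:(0,1)->E->(0,2) | ant1:(4,1)->N->(3,1) | ant2:(2,2)->N->(1,2)
  grid max=3 at (2,2)
Step 3: ant0:(0,2)->S->(1,2) | ant1:(3,1)->S->(4,1) | ant2:(1,2)->S->(2,2)
  grid max=4 at (2,2)
Final grid:
  0 0 0 0
  0 0 2 0
  0 0 4 0
  0 0 0 0
  0 4 0 0
Max pheromone 4 at (2,2)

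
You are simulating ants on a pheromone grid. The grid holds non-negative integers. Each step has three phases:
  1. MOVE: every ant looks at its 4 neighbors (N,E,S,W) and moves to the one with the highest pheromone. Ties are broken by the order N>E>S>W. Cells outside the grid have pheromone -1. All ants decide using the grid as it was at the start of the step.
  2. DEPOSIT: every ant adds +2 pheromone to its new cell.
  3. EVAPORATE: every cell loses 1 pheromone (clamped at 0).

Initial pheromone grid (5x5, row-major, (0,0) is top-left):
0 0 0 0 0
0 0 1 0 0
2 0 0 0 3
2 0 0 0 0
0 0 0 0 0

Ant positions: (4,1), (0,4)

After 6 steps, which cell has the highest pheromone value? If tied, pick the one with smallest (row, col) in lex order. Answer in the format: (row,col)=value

Step 1: ant0:(4,1)->N->(3,1) | ant1:(0,4)->S->(1,4)
  grid max=2 at (2,4)
Step 2: ant0:(3,1)->W->(3,0) | ant1:(1,4)->S->(2,4)
  grid max=3 at (2,4)
Step 3: ant0:(3,0)->N->(2,0) | ant1:(2,4)->N->(1,4)
  grid max=2 at (2,4)
Step 4: ant0:(2,0)->S->(3,0) | ant1:(1,4)->S->(2,4)
  grid max=3 at (2,4)
Step 5: ant0:(3,0)->N->(2,0) | ant1:(2,4)->N->(1,4)
  grid max=2 at (2,4)
Step 6: ant0:(2,0)->S->(3,0) | ant1:(1,4)->S->(2,4)
  grid max=3 at (2,4)
Final grid:
  0 0 0 0 0
  0 0 0 0 0
  0 0 0 0 3
  2 0 0 0 0
  0 0 0 0 0
Max pheromone 3 at (2,4)

Answer: (2,4)=3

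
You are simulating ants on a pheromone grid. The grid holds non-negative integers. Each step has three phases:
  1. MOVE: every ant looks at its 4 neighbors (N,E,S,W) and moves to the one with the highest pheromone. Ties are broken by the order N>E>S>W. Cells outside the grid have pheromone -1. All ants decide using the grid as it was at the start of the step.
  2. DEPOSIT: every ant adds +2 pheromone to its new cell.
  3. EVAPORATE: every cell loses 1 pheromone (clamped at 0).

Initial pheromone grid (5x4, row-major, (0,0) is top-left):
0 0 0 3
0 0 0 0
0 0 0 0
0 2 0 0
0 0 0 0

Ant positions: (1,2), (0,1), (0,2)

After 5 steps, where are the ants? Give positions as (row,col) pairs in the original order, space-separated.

Step 1: ant0:(1,2)->N->(0,2) | ant1:(0,1)->E->(0,2) | ant2:(0,2)->E->(0,3)
  grid max=4 at (0,3)
Step 2: ant0:(0,2)->E->(0,3) | ant1:(0,2)->E->(0,3) | ant2:(0,3)->W->(0,2)
  grid max=7 at (0,3)
Step 3: ant0:(0,3)->W->(0,2) | ant1:(0,3)->W->(0,2) | ant2:(0,2)->E->(0,3)
  grid max=8 at (0,3)
Step 4: ant0:(0,2)->E->(0,3) | ant1:(0,2)->E->(0,3) | ant2:(0,3)->W->(0,2)
  grid max=11 at (0,3)
Step 5: ant0:(0,3)->W->(0,2) | ant1:(0,3)->W->(0,2) | ant2:(0,2)->E->(0,3)
  grid max=12 at (0,3)

(0,2) (0,2) (0,3)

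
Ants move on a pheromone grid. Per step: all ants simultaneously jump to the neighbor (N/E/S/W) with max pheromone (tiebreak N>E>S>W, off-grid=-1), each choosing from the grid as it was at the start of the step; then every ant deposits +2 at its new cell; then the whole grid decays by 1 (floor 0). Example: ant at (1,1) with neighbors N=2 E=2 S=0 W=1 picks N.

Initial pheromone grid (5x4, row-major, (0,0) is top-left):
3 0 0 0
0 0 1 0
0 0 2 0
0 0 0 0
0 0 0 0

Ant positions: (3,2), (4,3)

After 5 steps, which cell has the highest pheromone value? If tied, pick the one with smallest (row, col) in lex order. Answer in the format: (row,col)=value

Answer: (2,2)=7

Derivation:
Step 1: ant0:(3,2)->N->(2,2) | ant1:(4,3)->N->(3,3)
  grid max=3 at (2,2)
Step 2: ant0:(2,2)->N->(1,2) | ant1:(3,3)->N->(2,3)
  grid max=2 at (2,2)
Step 3: ant0:(1,2)->S->(2,2) | ant1:(2,3)->W->(2,2)
  grid max=5 at (2,2)
Step 4: ant0:(2,2)->N->(1,2) | ant1:(2,2)->N->(1,2)
  grid max=4 at (2,2)
Step 5: ant0:(1,2)->S->(2,2) | ant1:(1,2)->S->(2,2)
  grid max=7 at (2,2)
Final grid:
  0 0 0 0
  0 0 2 0
  0 0 7 0
  0 0 0 0
  0 0 0 0
Max pheromone 7 at (2,2)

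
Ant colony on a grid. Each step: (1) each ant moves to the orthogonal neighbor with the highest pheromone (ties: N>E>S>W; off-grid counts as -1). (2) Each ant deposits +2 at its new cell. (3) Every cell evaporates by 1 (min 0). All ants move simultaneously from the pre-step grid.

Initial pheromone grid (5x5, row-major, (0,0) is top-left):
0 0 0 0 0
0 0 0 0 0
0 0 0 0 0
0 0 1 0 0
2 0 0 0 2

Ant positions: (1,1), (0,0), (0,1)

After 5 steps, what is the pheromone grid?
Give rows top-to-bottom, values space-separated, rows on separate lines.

After step 1: ants at (0,1),(0,1),(0,2)
  0 3 1 0 0
  0 0 0 0 0
  0 0 0 0 0
  0 0 0 0 0
  1 0 0 0 1
After step 2: ants at (0,2),(0,2),(0,1)
  0 4 4 0 0
  0 0 0 0 0
  0 0 0 0 0
  0 0 0 0 0
  0 0 0 0 0
After step 3: ants at (0,1),(0,1),(0,2)
  0 7 5 0 0
  0 0 0 0 0
  0 0 0 0 0
  0 0 0 0 0
  0 0 0 0 0
After step 4: ants at (0,2),(0,2),(0,1)
  0 8 8 0 0
  0 0 0 0 0
  0 0 0 0 0
  0 0 0 0 0
  0 0 0 0 0
After step 5: ants at (0,1),(0,1),(0,2)
  0 11 9 0 0
  0 0 0 0 0
  0 0 0 0 0
  0 0 0 0 0
  0 0 0 0 0

0 11 9 0 0
0 0 0 0 0
0 0 0 0 0
0 0 0 0 0
0 0 0 0 0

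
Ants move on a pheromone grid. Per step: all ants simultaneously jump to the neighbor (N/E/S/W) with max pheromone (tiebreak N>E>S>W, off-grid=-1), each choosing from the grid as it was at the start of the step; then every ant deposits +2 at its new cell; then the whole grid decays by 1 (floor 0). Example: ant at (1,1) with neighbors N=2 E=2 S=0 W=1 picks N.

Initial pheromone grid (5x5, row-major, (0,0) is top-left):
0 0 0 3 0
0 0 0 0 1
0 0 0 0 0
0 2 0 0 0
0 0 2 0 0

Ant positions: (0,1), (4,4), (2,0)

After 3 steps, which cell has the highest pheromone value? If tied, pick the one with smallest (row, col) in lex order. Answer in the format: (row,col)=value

Answer: (0,3)=2

Derivation:
Step 1: ant0:(0,1)->E->(0,2) | ant1:(4,4)->N->(3,4) | ant2:(2,0)->N->(1,0)
  grid max=2 at (0,3)
Step 2: ant0:(0,2)->E->(0,3) | ant1:(3,4)->N->(2,4) | ant2:(1,0)->N->(0,0)
  grid max=3 at (0,3)
Step 3: ant0:(0,3)->E->(0,4) | ant1:(2,4)->N->(1,4) | ant2:(0,0)->E->(0,1)
  grid max=2 at (0,3)
Final grid:
  0 1 0 2 1
  0 0 0 0 1
  0 0 0 0 0
  0 0 0 0 0
  0 0 0 0 0
Max pheromone 2 at (0,3)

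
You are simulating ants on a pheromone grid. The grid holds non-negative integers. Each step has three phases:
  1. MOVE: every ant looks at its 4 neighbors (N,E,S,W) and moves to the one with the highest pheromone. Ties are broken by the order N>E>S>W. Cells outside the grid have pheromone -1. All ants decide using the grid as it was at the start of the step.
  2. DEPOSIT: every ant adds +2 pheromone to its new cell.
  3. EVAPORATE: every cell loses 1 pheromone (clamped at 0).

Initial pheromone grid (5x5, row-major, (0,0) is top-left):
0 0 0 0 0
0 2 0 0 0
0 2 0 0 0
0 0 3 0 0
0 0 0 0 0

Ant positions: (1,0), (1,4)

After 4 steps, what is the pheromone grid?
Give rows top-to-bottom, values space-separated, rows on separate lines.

After step 1: ants at (1,1),(0,4)
  0 0 0 0 1
  0 3 0 0 0
  0 1 0 0 0
  0 0 2 0 0
  0 0 0 0 0
After step 2: ants at (2,1),(1,4)
  0 0 0 0 0
  0 2 0 0 1
  0 2 0 0 0
  0 0 1 0 0
  0 0 0 0 0
After step 3: ants at (1,1),(0,4)
  0 0 0 0 1
  0 3 0 0 0
  0 1 0 0 0
  0 0 0 0 0
  0 0 0 0 0
After step 4: ants at (2,1),(1,4)
  0 0 0 0 0
  0 2 0 0 1
  0 2 0 0 0
  0 0 0 0 0
  0 0 0 0 0

0 0 0 0 0
0 2 0 0 1
0 2 0 0 0
0 0 0 0 0
0 0 0 0 0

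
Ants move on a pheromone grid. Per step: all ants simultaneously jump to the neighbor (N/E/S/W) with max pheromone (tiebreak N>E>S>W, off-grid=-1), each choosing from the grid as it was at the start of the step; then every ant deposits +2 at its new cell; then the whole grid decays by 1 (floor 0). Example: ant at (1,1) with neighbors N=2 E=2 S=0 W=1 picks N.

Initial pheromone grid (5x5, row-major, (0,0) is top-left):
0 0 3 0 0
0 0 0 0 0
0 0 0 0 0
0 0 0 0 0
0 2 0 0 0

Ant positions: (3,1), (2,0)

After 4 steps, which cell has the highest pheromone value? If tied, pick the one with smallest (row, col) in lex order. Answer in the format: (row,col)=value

Step 1: ant0:(3,1)->S->(4,1) | ant1:(2,0)->N->(1,0)
  grid max=3 at (4,1)
Step 2: ant0:(4,1)->N->(3,1) | ant1:(1,0)->N->(0,0)
  grid max=2 at (4,1)
Step 3: ant0:(3,1)->S->(4,1) | ant1:(0,0)->E->(0,1)
  grid max=3 at (4,1)
Step 4: ant0:(4,1)->N->(3,1) | ant1:(0,1)->E->(0,2)
  grid max=2 at (4,1)
Final grid:
  0 0 1 0 0
  0 0 0 0 0
  0 0 0 0 0
  0 1 0 0 0
  0 2 0 0 0
Max pheromone 2 at (4,1)

Answer: (4,1)=2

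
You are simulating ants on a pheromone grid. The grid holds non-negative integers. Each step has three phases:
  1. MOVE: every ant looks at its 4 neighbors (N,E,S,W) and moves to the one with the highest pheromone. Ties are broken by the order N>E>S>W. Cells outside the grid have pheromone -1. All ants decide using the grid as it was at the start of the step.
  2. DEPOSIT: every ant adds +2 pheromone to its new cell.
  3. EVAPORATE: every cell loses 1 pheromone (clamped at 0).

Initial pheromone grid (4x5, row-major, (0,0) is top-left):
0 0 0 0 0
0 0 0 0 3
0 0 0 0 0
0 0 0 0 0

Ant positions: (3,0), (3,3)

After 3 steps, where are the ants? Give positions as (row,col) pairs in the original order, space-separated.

Step 1: ant0:(3,0)->N->(2,0) | ant1:(3,3)->N->(2,3)
  grid max=2 at (1,4)
Step 2: ant0:(2,0)->N->(1,0) | ant1:(2,3)->N->(1,3)
  grid max=1 at (1,0)
Step 3: ant0:(1,0)->N->(0,0) | ant1:(1,3)->E->(1,4)
  grid max=2 at (1,4)

(0,0) (1,4)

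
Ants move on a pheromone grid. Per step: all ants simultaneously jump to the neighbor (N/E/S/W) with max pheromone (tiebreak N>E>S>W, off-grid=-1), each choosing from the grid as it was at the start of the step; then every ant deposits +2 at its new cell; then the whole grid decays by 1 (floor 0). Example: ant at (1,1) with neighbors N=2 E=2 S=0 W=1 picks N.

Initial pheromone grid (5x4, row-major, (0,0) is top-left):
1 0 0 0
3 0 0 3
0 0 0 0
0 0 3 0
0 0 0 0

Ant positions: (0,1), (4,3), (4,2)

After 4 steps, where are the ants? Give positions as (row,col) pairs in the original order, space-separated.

Step 1: ant0:(0,1)->W->(0,0) | ant1:(4,3)->N->(3,3) | ant2:(4,2)->N->(3,2)
  grid max=4 at (3,2)
Step 2: ant0:(0,0)->S->(1,0) | ant1:(3,3)->W->(3,2) | ant2:(3,2)->E->(3,3)
  grid max=5 at (3,2)
Step 3: ant0:(1,0)->N->(0,0) | ant1:(3,2)->E->(3,3) | ant2:(3,3)->W->(3,2)
  grid max=6 at (3,2)
Step 4: ant0:(0,0)->S->(1,0) | ant1:(3,3)->W->(3,2) | ant2:(3,2)->E->(3,3)
  grid max=7 at (3,2)

(1,0) (3,2) (3,3)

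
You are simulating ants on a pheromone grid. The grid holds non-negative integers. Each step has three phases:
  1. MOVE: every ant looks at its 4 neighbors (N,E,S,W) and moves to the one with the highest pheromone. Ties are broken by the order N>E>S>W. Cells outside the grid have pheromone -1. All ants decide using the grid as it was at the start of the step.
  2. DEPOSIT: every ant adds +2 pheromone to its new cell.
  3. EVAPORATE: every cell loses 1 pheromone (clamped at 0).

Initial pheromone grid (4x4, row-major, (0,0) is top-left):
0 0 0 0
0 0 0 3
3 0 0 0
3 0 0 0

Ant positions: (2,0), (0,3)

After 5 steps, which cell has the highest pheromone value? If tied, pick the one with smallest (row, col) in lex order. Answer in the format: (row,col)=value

Answer: (1,3)=4

Derivation:
Step 1: ant0:(2,0)->S->(3,0) | ant1:(0,3)->S->(1,3)
  grid max=4 at (1,3)
Step 2: ant0:(3,0)->N->(2,0) | ant1:(1,3)->N->(0,3)
  grid max=3 at (1,3)
Step 3: ant0:(2,0)->S->(3,0) | ant1:(0,3)->S->(1,3)
  grid max=4 at (1,3)
Step 4: ant0:(3,0)->N->(2,0) | ant1:(1,3)->N->(0,3)
  grid max=3 at (1,3)
Step 5: ant0:(2,0)->S->(3,0) | ant1:(0,3)->S->(1,3)
  grid max=4 at (1,3)
Final grid:
  0 0 0 0
  0 0 0 4
  2 0 0 0
  4 0 0 0
Max pheromone 4 at (1,3)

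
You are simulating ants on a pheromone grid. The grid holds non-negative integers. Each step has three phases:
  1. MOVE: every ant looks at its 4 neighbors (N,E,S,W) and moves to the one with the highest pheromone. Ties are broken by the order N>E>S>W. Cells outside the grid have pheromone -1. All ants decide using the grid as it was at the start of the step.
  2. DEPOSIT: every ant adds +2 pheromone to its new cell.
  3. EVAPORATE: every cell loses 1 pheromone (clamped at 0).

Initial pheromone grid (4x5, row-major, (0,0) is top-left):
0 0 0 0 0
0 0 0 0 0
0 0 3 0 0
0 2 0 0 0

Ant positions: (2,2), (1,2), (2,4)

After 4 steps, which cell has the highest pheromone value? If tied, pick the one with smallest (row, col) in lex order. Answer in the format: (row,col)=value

Answer: (2,2)=7

Derivation:
Step 1: ant0:(2,2)->N->(1,2) | ant1:(1,2)->S->(2,2) | ant2:(2,4)->N->(1,4)
  grid max=4 at (2,2)
Step 2: ant0:(1,2)->S->(2,2) | ant1:(2,2)->N->(1,2) | ant2:(1,4)->N->(0,4)
  grid max=5 at (2,2)
Step 3: ant0:(2,2)->N->(1,2) | ant1:(1,2)->S->(2,2) | ant2:(0,4)->S->(1,4)
  grid max=6 at (2,2)
Step 4: ant0:(1,2)->S->(2,2) | ant1:(2,2)->N->(1,2) | ant2:(1,4)->N->(0,4)
  grid max=7 at (2,2)
Final grid:
  0 0 0 0 1
  0 0 4 0 0
  0 0 7 0 0
  0 0 0 0 0
Max pheromone 7 at (2,2)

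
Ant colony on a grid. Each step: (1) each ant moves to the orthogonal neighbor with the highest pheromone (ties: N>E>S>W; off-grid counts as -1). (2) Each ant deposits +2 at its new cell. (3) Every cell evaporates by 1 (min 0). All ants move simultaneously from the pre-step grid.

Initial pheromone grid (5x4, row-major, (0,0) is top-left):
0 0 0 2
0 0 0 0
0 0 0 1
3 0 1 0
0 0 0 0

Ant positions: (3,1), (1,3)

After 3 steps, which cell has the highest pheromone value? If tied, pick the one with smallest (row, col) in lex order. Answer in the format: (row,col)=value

Answer: (3,0)=4

Derivation:
Step 1: ant0:(3,1)->W->(3,0) | ant1:(1,3)->N->(0,3)
  grid max=4 at (3,0)
Step 2: ant0:(3,0)->N->(2,0) | ant1:(0,3)->S->(1,3)
  grid max=3 at (3,0)
Step 3: ant0:(2,0)->S->(3,0) | ant1:(1,3)->N->(0,3)
  grid max=4 at (3,0)
Final grid:
  0 0 0 3
  0 0 0 0
  0 0 0 0
  4 0 0 0
  0 0 0 0
Max pheromone 4 at (3,0)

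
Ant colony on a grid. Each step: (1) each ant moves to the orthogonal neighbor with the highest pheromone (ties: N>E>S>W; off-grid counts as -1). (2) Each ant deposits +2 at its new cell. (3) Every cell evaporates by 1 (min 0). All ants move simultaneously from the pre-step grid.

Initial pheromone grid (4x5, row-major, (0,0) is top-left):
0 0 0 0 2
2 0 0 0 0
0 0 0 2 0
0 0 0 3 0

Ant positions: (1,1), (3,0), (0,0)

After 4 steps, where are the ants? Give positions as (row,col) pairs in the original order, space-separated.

Step 1: ant0:(1,1)->W->(1,0) | ant1:(3,0)->N->(2,0) | ant2:(0,0)->S->(1,0)
  grid max=5 at (1,0)
Step 2: ant0:(1,0)->S->(2,0) | ant1:(2,0)->N->(1,0) | ant2:(1,0)->S->(2,0)
  grid max=6 at (1,0)
Step 3: ant0:(2,0)->N->(1,0) | ant1:(1,0)->S->(2,0) | ant2:(2,0)->N->(1,0)
  grid max=9 at (1,0)
Step 4: ant0:(1,0)->S->(2,0) | ant1:(2,0)->N->(1,0) | ant2:(1,0)->S->(2,0)
  grid max=10 at (1,0)

(2,0) (1,0) (2,0)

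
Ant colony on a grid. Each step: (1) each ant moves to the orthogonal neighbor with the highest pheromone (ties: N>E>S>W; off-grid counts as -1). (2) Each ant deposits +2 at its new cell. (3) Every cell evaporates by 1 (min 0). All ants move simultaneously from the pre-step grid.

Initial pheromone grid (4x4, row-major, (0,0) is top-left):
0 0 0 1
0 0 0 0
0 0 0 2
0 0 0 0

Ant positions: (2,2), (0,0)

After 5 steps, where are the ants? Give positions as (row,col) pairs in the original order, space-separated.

Step 1: ant0:(2,2)->E->(2,3) | ant1:(0,0)->E->(0,1)
  grid max=3 at (2,3)
Step 2: ant0:(2,3)->N->(1,3) | ant1:(0,1)->E->(0,2)
  grid max=2 at (2,3)
Step 3: ant0:(1,3)->S->(2,3) | ant1:(0,2)->E->(0,3)
  grid max=3 at (2,3)
Step 4: ant0:(2,3)->N->(1,3) | ant1:(0,3)->S->(1,3)
  grid max=3 at (1,3)
Step 5: ant0:(1,3)->S->(2,3) | ant1:(1,3)->S->(2,3)
  grid max=5 at (2,3)

(2,3) (2,3)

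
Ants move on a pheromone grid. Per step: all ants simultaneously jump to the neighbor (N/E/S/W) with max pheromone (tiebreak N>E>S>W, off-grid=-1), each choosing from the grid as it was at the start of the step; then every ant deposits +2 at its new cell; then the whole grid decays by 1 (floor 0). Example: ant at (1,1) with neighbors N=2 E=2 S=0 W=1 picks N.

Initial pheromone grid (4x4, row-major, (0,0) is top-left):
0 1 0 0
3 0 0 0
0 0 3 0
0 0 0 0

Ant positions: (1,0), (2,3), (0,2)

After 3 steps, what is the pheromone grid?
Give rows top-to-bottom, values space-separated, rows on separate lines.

After step 1: ants at (0,0),(2,2),(0,1)
  1 2 0 0
  2 0 0 0
  0 0 4 0
  0 0 0 0
After step 2: ants at (0,1),(1,2),(0,0)
  2 3 0 0
  1 0 1 0
  0 0 3 0
  0 0 0 0
After step 3: ants at (0,0),(2,2),(0,1)
  3 4 0 0
  0 0 0 0
  0 0 4 0
  0 0 0 0

3 4 0 0
0 0 0 0
0 0 4 0
0 0 0 0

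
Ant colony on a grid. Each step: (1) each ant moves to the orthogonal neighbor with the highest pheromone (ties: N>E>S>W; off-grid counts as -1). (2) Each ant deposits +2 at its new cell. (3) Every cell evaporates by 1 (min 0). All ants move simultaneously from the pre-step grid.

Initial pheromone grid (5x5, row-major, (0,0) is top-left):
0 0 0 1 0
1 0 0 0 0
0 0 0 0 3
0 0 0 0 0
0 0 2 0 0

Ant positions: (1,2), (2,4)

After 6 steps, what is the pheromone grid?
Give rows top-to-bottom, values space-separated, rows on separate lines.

After step 1: ants at (0,2),(1,4)
  0 0 1 0 0
  0 0 0 0 1
  0 0 0 0 2
  0 0 0 0 0
  0 0 1 0 0
After step 2: ants at (0,3),(2,4)
  0 0 0 1 0
  0 0 0 0 0
  0 0 0 0 3
  0 0 0 0 0
  0 0 0 0 0
After step 3: ants at (0,4),(1,4)
  0 0 0 0 1
  0 0 0 0 1
  0 0 0 0 2
  0 0 0 0 0
  0 0 0 0 0
After step 4: ants at (1,4),(2,4)
  0 0 0 0 0
  0 0 0 0 2
  0 0 0 0 3
  0 0 0 0 0
  0 0 0 0 0
After step 5: ants at (2,4),(1,4)
  0 0 0 0 0
  0 0 0 0 3
  0 0 0 0 4
  0 0 0 0 0
  0 0 0 0 0
After step 6: ants at (1,4),(2,4)
  0 0 0 0 0
  0 0 0 0 4
  0 0 0 0 5
  0 0 0 0 0
  0 0 0 0 0

0 0 0 0 0
0 0 0 0 4
0 0 0 0 5
0 0 0 0 0
0 0 0 0 0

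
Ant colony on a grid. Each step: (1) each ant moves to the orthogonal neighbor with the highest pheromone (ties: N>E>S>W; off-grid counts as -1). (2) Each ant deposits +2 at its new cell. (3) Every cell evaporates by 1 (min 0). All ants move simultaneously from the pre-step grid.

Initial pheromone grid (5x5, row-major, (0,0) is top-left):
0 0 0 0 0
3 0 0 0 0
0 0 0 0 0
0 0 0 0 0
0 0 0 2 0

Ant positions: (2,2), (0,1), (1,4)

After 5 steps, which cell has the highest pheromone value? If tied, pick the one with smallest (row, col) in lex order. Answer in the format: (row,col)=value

Answer: (0,2)=5

Derivation:
Step 1: ant0:(2,2)->N->(1,2) | ant1:(0,1)->E->(0,2) | ant2:(1,4)->N->(0,4)
  grid max=2 at (1,0)
Step 2: ant0:(1,2)->N->(0,2) | ant1:(0,2)->S->(1,2) | ant2:(0,4)->S->(1,4)
  grid max=2 at (0,2)
Step 3: ant0:(0,2)->S->(1,2) | ant1:(1,2)->N->(0,2) | ant2:(1,4)->N->(0,4)
  grid max=3 at (0,2)
Step 4: ant0:(1,2)->N->(0,2) | ant1:(0,2)->S->(1,2) | ant2:(0,4)->S->(1,4)
  grid max=4 at (0,2)
Step 5: ant0:(0,2)->S->(1,2) | ant1:(1,2)->N->(0,2) | ant2:(1,4)->N->(0,4)
  grid max=5 at (0,2)
Final grid:
  0 0 5 0 1
  0 0 5 0 0
  0 0 0 0 0
  0 0 0 0 0
  0 0 0 0 0
Max pheromone 5 at (0,2)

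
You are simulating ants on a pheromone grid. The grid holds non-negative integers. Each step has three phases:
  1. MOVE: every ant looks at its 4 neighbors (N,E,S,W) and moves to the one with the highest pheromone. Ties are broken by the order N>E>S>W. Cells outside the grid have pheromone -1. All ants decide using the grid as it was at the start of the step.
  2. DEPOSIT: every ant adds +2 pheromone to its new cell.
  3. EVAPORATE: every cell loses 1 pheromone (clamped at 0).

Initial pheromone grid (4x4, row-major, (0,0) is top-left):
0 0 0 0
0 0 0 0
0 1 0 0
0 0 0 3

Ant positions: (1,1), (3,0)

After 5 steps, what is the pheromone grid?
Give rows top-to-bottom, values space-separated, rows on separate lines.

After step 1: ants at (2,1),(2,0)
  0 0 0 0
  0 0 0 0
  1 2 0 0
  0 0 0 2
After step 2: ants at (2,0),(2,1)
  0 0 0 0
  0 0 0 0
  2 3 0 0
  0 0 0 1
After step 3: ants at (2,1),(2,0)
  0 0 0 0
  0 0 0 0
  3 4 0 0
  0 0 0 0
After step 4: ants at (2,0),(2,1)
  0 0 0 0
  0 0 0 0
  4 5 0 0
  0 0 0 0
After step 5: ants at (2,1),(2,0)
  0 0 0 0
  0 0 0 0
  5 6 0 0
  0 0 0 0

0 0 0 0
0 0 0 0
5 6 0 0
0 0 0 0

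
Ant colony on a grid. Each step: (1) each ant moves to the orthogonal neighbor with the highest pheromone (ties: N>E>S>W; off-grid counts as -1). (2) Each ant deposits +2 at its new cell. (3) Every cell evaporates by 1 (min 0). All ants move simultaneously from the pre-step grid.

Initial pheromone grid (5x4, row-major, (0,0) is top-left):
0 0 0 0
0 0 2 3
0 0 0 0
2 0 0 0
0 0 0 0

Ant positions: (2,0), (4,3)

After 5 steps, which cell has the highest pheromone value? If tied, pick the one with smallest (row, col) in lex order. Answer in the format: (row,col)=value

Step 1: ant0:(2,0)->S->(3,0) | ant1:(4,3)->N->(3,3)
  grid max=3 at (3,0)
Step 2: ant0:(3,0)->N->(2,0) | ant1:(3,3)->N->(2,3)
  grid max=2 at (3,0)
Step 3: ant0:(2,0)->S->(3,0) | ant1:(2,3)->N->(1,3)
  grid max=3 at (3,0)
Step 4: ant0:(3,0)->N->(2,0) | ant1:(1,3)->N->(0,3)
  grid max=2 at (3,0)
Step 5: ant0:(2,0)->S->(3,0) | ant1:(0,3)->S->(1,3)
  grid max=3 at (3,0)
Final grid:
  0 0 0 0
  0 0 0 2
  0 0 0 0
  3 0 0 0
  0 0 0 0
Max pheromone 3 at (3,0)

Answer: (3,0)=3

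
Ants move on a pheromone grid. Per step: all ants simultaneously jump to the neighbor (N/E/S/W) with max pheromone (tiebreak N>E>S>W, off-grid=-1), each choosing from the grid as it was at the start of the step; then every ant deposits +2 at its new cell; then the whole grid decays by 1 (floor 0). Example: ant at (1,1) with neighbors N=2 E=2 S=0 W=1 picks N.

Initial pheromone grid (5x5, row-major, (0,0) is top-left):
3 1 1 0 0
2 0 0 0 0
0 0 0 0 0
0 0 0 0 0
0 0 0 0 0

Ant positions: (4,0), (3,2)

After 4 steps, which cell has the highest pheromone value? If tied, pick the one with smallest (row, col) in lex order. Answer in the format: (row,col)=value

Answer: (0,0)=1

Derivation:
Step 1: ant0:(4,0)->N->(3,0) | ant1:(3,2)->N->(2,2)
  grid max=2 at (0,0)
Step 2: ant0:(3,0)->N->(2,0) | ant1:(2,2)->N->(1,2)
  grid max=1 at (0,0)
Step 3: ant0:(2,0)->N->(1,0) | ant1:(1,2)->N->(0,2)
  grid max=1 at (0,2)
Step 4: ant0:(1,0)->N->(0,0) | ant1:(0,2)->E->(0,3)
  grid max=1 at (0,0)
Final grid:
  1 0 0 1 0
  0 0 0 0 0
  0 0 0 0 0
  0 0 0 0 0
  0 0 0 0 0
Max pheromone 1 at (0,0)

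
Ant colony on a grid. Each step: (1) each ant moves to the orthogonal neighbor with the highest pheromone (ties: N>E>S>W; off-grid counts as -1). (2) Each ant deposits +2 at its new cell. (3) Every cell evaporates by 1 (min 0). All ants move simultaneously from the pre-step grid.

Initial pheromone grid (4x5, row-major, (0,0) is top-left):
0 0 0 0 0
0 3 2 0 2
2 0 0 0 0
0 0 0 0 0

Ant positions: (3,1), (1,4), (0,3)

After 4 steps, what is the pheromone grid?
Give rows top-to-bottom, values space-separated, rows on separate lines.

After step 1: ants at (2,1),(0,4),(0,4)
  0 0 0 0 3
  0 2 1 0 1
  1 1 0 0 0
  0 0 0 0 0
After step 2: ants at (1,1),(1,4),(1,4)
  0 0 0 0 2
  0 3 0 0 4
  0 0 0 0 0
  0 0 0 0 0
After step 3: ants at (0,1),(0,4),(0,4)
  0 1 0 0 5
  0 2 0 0 3
  0 0 0 0 0
  0 0 0 0 0
After step 4: ants at (1,1),(1,4),(1,4)
  0 0 0 0 4
  0 3 0 0 6
  0 0 0 0 0
  0 0 0 0 0

0 0 0 0 4
0 3 0 0 6
0 0 0 0 0
0 0 0 0 0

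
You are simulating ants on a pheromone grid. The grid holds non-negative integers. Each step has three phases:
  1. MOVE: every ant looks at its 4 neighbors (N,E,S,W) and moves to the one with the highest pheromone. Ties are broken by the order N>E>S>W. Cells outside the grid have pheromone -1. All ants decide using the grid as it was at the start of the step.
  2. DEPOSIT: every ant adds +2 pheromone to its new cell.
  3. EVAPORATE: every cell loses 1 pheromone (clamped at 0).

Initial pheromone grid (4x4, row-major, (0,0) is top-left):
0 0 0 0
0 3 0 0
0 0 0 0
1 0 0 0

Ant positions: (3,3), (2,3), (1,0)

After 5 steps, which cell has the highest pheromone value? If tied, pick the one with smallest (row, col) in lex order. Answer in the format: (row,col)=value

Step 1: ant0:(3,3)->N->(2,3) | ant1:(2,3)->N->(1,3) | ant2:(1,0)->E->(1,1)
  grid max=4 at (1,1)
Step 2: ant0:(2,3)->N->(1,3) | ant1:(1,3)->S->(2,3) | ant2:(1,1)->N->(0,1)
  grid max=3 at (1,1)
Step 3: ant0:(1,3)->S->(2,3) | ant1:(2,3)->N->(1,3) | ant2:(0,1)->S->(1,1)
  grid max=4 at (1,1)
Step 4: ant0:(2,3)->N->(1,3) | ant1:(1,3)->S->(2,3) | ant2:(1,1)->N->(0,1)
  grid max=4 at (1,3)
Step 5: ant0:(1,3)->S->(2,3) | ant1:(2,3)->N->(1,3) | ant2:(0,1)->S->(1,1)
  grid max=5 at (1,3)
Final grid:
  0 0 0 0
  0 4 0 5
  0 0 0 5
  0 0 0 0
Max pheromone 5 at (1,3)

Answer: (1,3)=5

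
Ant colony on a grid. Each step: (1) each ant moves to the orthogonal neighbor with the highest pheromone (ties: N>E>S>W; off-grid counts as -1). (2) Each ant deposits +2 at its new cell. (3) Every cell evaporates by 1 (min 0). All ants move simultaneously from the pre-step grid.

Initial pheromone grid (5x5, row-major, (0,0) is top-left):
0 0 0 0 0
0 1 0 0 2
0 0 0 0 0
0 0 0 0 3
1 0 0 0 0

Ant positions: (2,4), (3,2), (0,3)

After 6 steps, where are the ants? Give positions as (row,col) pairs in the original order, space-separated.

Step 1: ant0:(2,4)->S->(3,4) | ant1:(3,2)->N->(2,2) | ant2:(0,3)->E->(0,4)
  grid max=4 at (3,4)
Step 2: ant0:(3,4)->N->(2,4) | ant1:(2,2)->N->(1,2) | ant2:(0,4)->S->(1,4)
  grid max=3 at (3,4)
Step 3: ant0:(2,4)->S->(3,4) | ant1:(1,2)->N->(0,2) | ant2:(1,4)->S->(2,4)
  grid max=4 at (3,4)
Step 4: ant0:(3,4)->N->(2,4) | ant1:(0,2)->E->(0,3) | ant2:(2,4)->S->(3,4)
  grid max=5 at (3,4)
Step 5: ant0:(2,4)->S->(3,4) | ant1:(0,3)->E->(0,4) | ant2:(3,4)->N->(2,4)
  grid max=6 at (3,4)
Step 6: ant0:(3,4)->N->(2,4) | ant1:(0,4)->S->(1,4) | ant2:(2,4)->S->(3,4)
  grid max=7 at (3,4)

(2,4) (1,4) (3,4)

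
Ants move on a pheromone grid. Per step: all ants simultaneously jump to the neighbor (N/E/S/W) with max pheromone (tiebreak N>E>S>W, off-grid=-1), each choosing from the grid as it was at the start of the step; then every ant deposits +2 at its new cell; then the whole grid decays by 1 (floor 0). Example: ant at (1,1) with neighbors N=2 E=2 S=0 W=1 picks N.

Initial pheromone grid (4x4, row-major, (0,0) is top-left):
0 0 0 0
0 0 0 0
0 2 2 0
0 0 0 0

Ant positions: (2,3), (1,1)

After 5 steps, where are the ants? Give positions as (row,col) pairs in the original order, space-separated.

Step 1: ant0:(2,3)->W->(2,2) | ant1:(1,1)->S->(2,1)
  grid max=3 at (2,1)
Step 2: ant0:(2,2)->W->(2,1) | ant1:(2,1)->E->(2,2)
  grid max=4 at (2,1)
Step 3: ant0:(2,1)->E->(2,2) | ant1:(2,2)->W->(2,1)
  grid max=5 at (2,1)
Step 4: ant0:(2,2)->W->(2,1) | ant1:(2,1)->E->(2,2)
  grid max=6 at (2,1)
Step 5: ant0:(2,1)->E->(2,2) | ant1:(2,2)->W->(2,1)
  grid max=7 at (2,1)

(2,2) (2,1)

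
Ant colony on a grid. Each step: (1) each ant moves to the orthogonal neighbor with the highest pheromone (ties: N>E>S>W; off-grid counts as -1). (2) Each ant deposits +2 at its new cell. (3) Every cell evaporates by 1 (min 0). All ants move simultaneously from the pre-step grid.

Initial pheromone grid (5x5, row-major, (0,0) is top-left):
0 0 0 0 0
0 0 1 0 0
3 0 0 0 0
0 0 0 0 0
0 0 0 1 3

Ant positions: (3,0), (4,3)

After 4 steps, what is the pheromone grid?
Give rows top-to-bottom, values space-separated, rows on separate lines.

After step 1: ants at (2,0),(4,4)
  0 0 0 0 0
  0 0 0 0 0
  4 0 0 0 0
  0 0 0 0 0
  0 0 0 0 4
After step 2: ants at (1,0),(3,4)
  0 0 0 0 0
  1 0 0 0 0
  3 0 0 0 0
  0 0 0 0 1
  0 0 0 0 3
After step 3: ants at (2,0),(4,4)
  0 0 0 0 0
  0 0 0 0 0
  4 0 0 0 0
  0 0 0 0 0
  0 0 0 0 4
After step 4: ants at (1,0),(3,4)
  0 0 0 0 0
  1 0 0 0 0
  3 0 0 0 0
  0 0 0 0 1
  0 0 0 0 3

0 0 0 0 0
1 0 0 0 0
3 0 0 0 0
0 0 0 0 1
0 0 0 0 3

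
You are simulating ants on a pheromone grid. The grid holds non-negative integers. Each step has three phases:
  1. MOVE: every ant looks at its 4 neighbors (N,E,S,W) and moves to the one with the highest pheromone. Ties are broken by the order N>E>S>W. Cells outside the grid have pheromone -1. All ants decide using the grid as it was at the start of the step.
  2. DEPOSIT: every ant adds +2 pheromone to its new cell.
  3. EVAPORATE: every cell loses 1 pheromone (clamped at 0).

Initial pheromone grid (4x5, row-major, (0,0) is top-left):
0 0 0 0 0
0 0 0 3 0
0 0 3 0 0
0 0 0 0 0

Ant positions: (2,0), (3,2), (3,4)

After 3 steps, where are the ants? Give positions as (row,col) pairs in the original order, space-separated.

Step 1: ant0:(2,0)->N->(1,0) | ant1:(3,2)->N->(2,2) | ant2:(3,4)->N->(2,4)
  grid max=4 at (2,2)
Step 2: ant0:(1,0)->N->(0,0) | ant1:(2,2)->N->(1,2) | ant2:(2,4)->N->(1,4)
  grid max=3 at (2,2)
Step 3: ant0:(0,0)->E->(0,1) | ant1:(1,2)->S->(2,2) | ant2:(1,4)->W->(1,3)
  grid max=4 at (2,2)

(0,1) (2,2) (1,3)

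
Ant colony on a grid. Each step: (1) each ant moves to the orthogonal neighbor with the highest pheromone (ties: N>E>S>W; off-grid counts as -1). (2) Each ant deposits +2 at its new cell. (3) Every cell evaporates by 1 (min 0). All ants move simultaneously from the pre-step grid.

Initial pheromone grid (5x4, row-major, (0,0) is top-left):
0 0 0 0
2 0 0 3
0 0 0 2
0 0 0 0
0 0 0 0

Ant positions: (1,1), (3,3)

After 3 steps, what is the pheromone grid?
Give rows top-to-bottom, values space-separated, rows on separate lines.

After step 1: ants at (1,0),(2,3)
  0 0 0 0
  3 0 0 2
  0 0 0 3
  0 0 0 0
  0 0 0 0
After step 2: ants at (0,0),(1,3)
  1 0 0 0
  2 0 0 3
  0 0 0 2
  0 0 0 0
  0 0 0 0
After step 3: ants at (1,0),(2,3)
  0 0 0 0
  3 0 0 2
  0 0 0 3
  0 0 0 0
  0 0 0 0

0 0 0 0
3 0 0 2
0 0 0 3
0 0 0 0
0 0 0 0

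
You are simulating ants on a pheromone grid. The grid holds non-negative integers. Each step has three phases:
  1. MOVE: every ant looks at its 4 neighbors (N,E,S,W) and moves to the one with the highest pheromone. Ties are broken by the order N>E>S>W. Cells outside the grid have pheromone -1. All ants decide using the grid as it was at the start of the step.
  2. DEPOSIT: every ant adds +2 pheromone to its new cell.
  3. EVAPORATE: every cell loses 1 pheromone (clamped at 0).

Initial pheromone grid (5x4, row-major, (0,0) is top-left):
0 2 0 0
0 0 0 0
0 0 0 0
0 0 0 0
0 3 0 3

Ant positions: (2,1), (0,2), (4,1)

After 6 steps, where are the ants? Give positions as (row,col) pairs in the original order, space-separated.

Step 1: ant0:(2,1)->N->(1,1) | ant1:(0,2)->W->(0,1) | ant2:(4,1)->N->(3,1)
  grid max=3 at (0,1)
Step 2: ant0:(1,1)->N->(0,1) | ant1:(0,1)->S->(1,1) | ant2:(3,1)->S->(4,1)
  grid max=4 at (0,1)
Step 3: ant0:(0,1)->S->(1,1) | ant1:(1,1)->N->(0,1) | ant2:(4,1)->N->(3,1)
  grid max=5 at (0,1)
Step 4: ant0:(1,1)->N->(0,1) | ant1:(0,1)->S->(1,1) | ant2:(3,1)->S->(4,1)
  grid max=6 at (0,1)
Step 5: ant0:(0,1)->S->(1,1) | ant1:(1,1)->N->(0,1) | ant2:(4,1)->N->(3,1)
  grid max=7 at (0,1)
Step 6: ant0:(1,1)->N->(0,1) | ant1:(0,1)->S->(1,1) | ant2:(3,1)->S->(4,1)
  grid max=8 at (0,1)

(0,1) (1,1) (4,1)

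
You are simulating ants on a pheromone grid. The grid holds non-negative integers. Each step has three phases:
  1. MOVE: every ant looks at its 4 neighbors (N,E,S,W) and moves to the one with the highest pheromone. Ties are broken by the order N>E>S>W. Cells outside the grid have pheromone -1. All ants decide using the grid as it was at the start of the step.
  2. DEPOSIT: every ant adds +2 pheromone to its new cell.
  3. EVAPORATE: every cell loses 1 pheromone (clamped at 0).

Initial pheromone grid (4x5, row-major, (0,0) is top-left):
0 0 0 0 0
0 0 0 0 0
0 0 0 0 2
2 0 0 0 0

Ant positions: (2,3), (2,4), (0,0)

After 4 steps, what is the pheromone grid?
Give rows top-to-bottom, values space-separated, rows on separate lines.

After step 1: ants at (2,4),(1,4),(0,1)
  0 1 0 0 0
  0 0 0 0 1
  0 0 0 0 3
  1 0 0 0 0
After step 2: ants at (1,4),(2,4),(0,2)
  0 0 1 0 0
  0 0 0 0 2
  0 0 0 0 4
  0 0 0 0 0
After step 3: ants at (2,4),(1,4),(0,3)
  0 0 0 1 0
  0 0 0 0 3
  0 0 0 0 5
  0 0 0 0 0
After step 4: ants at (1,4),(2,4),(0,4)
  0 0 0 0 1
  0 0 0 0 4
  0 0 0 0 6
  0 0 0 0 0

0 0 0 0 1
0 0 0 0 4
0 0 0 0 6
0 0 0 0 0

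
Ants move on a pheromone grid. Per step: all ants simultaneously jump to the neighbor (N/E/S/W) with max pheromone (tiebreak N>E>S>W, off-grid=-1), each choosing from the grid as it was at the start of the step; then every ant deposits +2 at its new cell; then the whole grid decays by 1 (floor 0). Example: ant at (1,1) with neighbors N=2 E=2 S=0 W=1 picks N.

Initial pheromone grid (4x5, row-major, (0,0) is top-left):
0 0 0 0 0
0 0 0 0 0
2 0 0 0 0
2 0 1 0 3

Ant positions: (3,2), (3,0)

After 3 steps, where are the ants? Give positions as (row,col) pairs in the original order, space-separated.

Step 1: ant0:(3,2)->N->(2,2) | ant1:(3,0)->N->(2,0)
  grid max=3 at (2,0)
Step 2: ant0:(2,2)->N->(1,2) | ant1:(2,0)->S->(3,0)
  grid max=2 at (2,0)
Step 3: ant0:(1,2)->N->(0,2) | ant1:(3,0)->N->(2,0)
  grid max=3 at (2,0)

(0,2) (2,0)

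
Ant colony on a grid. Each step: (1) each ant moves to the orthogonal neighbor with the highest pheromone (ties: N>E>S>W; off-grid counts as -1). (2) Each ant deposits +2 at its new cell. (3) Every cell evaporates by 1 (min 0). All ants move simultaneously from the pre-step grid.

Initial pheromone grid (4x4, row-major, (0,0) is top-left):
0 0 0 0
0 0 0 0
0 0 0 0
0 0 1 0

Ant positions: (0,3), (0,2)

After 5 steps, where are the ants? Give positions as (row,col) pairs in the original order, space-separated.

Step 1: ant0:(0,3)->S->(1,3) | ant1:(0,2)->E->(0,3)
  grid max=1 at (0,3)
Step 2: ant0:(1,3)->N->(0,3) | ant1:(0,3)->S->(1,3)
  grid max=2 at (0,3)
Step 3: ant0:(0,3)->S->(1,3) | ant1:(1,3)->N->(0,3)
  grid max=3 at (0,3)
Step 4: ant0:(1,3)->N->(0,3) | ant1:(0,3)->S->(1,3)
  grid max=4 at (0,3)
Step 5: ant0:(0,3)->S->(1,3) | ant1:(1,3)->N->(0,3)
  grid max=5 at (0,3)

(1,3) (0,3)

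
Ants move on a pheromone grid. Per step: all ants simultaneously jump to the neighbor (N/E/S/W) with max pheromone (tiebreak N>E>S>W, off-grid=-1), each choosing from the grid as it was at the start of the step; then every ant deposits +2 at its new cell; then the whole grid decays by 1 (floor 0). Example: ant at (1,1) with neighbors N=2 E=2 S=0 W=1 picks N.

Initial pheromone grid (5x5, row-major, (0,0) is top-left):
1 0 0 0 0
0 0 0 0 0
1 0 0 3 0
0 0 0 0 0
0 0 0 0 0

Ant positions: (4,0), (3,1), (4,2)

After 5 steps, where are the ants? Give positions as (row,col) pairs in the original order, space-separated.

Step 1: ant0:(4,0)->N->(3,0) | ant1:(3,1)->N->(2,1) | ant2:(4,2)->N->(3,2)
  grid max=2 at (2,3)
Step 2: ant0:(3,0)->N->(2,0) | ant1:(2,1)->N->(1,1) | ant2:(3,2)->N->(2,2)
  grid max=1 at (1,1)
Step 3: ant0:(2,0)->N->(1,0) | ant1:(1,1)->N->(0,1) | ant2:(2,2)->E->(2,3)
  grid max=2 at (2,3)
Step 4: ant0:(1,0)->N->(0,0) | ant1:(0,1)->E->(0,2) | ant2:(2,3)->N->(1,3)
  grid max=1 at (0,0)
Step 5: ant0:(0,0)->E->(0,1) | ant1:(0,2)->E->(0,3) | ant2:(1,3)->S->(2,3)
  grid max=2 at (2,3)

(0,1) (0,3) (2,3)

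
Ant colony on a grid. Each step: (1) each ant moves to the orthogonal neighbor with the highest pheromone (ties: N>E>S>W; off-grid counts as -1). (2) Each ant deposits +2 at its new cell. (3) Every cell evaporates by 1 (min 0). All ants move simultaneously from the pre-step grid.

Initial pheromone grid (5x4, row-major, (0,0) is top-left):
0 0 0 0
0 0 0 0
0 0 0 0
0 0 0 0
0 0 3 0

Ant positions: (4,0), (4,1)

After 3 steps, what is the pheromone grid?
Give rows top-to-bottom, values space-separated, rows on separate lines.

After step 1: ants at (3,0),(4,2)
  0 0 0 0
  0 0 0 0
  0 0 0 0
  1 0 0 0
  0 0 4 0
After step 2: ants at (2,0),(3,2)
  0 0 0 0
  0 0 0 0
  1 0 0 0
  0 0 1 0
  0 0 3 0
After step 3: ants at (1,0),(4,2)
  0 0 0 0
  1 0 0 0
  0 0 0 0
  0 0 0 0
  0 0 4 0

0 0 0 0
1 0 0 0
0 0 0 0
0 0 0 0
0 0 4 0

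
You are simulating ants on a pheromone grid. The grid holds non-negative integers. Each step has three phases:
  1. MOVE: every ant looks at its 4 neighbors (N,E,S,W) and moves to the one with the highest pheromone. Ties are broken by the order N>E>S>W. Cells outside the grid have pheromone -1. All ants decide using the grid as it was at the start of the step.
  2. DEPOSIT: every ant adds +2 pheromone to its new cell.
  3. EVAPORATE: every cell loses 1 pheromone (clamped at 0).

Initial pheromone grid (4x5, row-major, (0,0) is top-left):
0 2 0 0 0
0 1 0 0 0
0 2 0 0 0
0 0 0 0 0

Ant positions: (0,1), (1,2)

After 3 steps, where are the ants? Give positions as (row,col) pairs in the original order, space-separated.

Step 1: ant0:(0,1)->S->(1,1) | ant1:(1,2)->W->(1,1)
  grid max=4 at (1,1)
Step 2: ant0:(1,1)->N->(0,1) | ant1:(1,1)->N->(0,1)
  grid max=4 at (0,1)
Step 3: ant0:(0,1)->S->(1,1) | ant1:(0,1)->S->(1,1)
  grid max=6 at (1,1)

(1,1) (1,1)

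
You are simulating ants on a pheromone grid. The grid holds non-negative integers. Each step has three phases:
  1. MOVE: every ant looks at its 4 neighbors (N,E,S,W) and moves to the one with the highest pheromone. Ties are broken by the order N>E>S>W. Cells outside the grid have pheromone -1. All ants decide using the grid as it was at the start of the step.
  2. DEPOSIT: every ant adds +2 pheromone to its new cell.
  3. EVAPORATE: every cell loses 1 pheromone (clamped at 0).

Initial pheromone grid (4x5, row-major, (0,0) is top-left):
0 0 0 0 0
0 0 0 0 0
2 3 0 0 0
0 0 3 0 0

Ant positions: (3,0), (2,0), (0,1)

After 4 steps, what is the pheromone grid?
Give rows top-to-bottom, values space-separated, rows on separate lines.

After step 1: ants at (2,0),(2,1),(0,2)
  0 0 1 0 0
  0 0 0 0 0
  3 4 0 0 0
  0 0 2 0 0
After step 2: ants at (2,1),(2,0),(0,3)
  0 0 0 1 0
  0 0 0 0 0
  4 5 0 0 0
  0 0 1 0 0
After step 3: ants at (2,0),(2,1),(0,4)
  0 0 0 0 1
  0 0 0 0 0
  5 6 0 0 0
  0 0 0 0 0
After step 4: ants at (2,1),(2,0),(1,4)
  0 0 0 0 0
  0 0 0 0 1
  6 7 0 0 0
  0 0 0 0 0

0 0 0 0 0
0 0 0 0 1
6 7 0 0 0
0 0 0 0 0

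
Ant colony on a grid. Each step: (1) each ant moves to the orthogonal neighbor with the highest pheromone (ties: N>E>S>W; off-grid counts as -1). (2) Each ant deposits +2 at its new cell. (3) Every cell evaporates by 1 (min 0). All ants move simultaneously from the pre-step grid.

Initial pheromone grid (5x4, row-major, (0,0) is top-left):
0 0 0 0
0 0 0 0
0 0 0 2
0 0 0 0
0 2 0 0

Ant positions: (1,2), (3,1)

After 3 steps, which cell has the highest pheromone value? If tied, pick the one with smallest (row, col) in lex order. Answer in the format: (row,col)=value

Step 1: ant0:(1,2)->N->(0,2) | ant1:(3,1)->S->(4,1)
  grid max=3 at (4,1)
Step 2: ant0:(0,2)->E->(0,3) | ant1:(4,1)->N->(3,1)
  grid max=2 at (4,1)
Step 3: ant0:(0,3)->S->(1,3) | ant1:(3,1)->S->(4,1)
  grid max=3 at (4,1)
Final grid:
  0 0 0 0
  0 0 0 1
  0 0 0 0
  0 0 0 0
  0 3 0 0
Max pheromone 3 at (4,1)

Answer: (4,1)=3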